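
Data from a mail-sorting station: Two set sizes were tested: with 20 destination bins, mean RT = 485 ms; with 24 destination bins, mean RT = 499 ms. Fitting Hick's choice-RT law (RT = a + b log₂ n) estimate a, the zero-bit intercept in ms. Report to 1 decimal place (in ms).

255.0 ms

b = (RT₂ − RT₁)/(log₂ n₂ − log₂ n₁) = (499 − 485)/(4.5850 − 4.3219) = 53.225 ms/bit.
Intercept: a = 485 − 53.225·log₂(20) = 254.965 ms.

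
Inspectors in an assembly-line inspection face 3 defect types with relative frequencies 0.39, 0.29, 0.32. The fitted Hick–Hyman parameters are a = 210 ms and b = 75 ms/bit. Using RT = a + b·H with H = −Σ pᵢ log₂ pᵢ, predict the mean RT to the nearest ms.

328 ms

Entropy contributions −pᵢ log₂ pᵢ: 0.5298, 0.5179, 0.5260; sum H = 1.5737 bits.
RT = a + bH = 210 + 75·1.5737 = 328.03 ms.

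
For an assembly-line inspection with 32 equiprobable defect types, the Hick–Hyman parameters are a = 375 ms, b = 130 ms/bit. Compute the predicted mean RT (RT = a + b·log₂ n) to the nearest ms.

1025 ms

log₂(32) = 5 bits, so RT = 375 + 130 × 5 ≈ 1025.000 ms.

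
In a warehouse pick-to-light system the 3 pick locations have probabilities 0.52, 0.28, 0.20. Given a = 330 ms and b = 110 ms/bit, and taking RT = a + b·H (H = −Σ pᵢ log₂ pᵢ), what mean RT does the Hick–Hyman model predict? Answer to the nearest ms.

492 ms

Entropy contributions −pᵢ log₂ pᵢ: 0.4906, 0.5142, 0.4644; sum H = 1.4692 bits.
RT = a + bH = 330 + 110·1.4692 = 491.61 ms.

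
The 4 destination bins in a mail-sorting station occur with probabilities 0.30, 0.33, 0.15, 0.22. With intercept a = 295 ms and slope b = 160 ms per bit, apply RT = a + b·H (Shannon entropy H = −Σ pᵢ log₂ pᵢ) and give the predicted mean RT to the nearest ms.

605 ms

Entropy contributions −pᵢ log₂ pᵢ: 0.5211, 0.5278, 0.4105, 0.4806; sum H = 1.9400 bits.
RT = a + bH = 295 + 160·1.9400 = 605.40 ms.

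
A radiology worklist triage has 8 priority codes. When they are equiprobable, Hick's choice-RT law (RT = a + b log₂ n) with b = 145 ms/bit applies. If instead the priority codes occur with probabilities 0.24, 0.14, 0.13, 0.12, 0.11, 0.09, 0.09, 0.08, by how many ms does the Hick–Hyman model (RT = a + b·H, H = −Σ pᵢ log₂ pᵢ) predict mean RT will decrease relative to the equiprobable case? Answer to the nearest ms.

The RT saving is b·ΔH. Equiprobable H₀ = log₂(8) = 3.0000 bits; with the given probabilities H = 2.9081 bits.
b·(H₀ − H) = 145 × (3.0000 − 2.9081) = 13.33 ms.

13 ms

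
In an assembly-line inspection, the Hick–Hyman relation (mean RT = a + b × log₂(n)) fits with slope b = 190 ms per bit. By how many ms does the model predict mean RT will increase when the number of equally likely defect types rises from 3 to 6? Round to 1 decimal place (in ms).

190.0 ms

ΔRT = (a + b log₂ n₂) − (a + b log₂ n₁) = b·(log₂ n₂ − log₂ n₁).
log₂(6) − log₂(3) = log₂(6/3) = log₂(2) = 1.
ΔRT = 190 × 1.0000 = 190.000 ms.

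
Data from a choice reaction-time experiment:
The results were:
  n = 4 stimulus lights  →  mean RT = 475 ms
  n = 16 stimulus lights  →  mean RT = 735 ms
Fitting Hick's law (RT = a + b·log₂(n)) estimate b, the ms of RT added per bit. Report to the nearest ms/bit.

130 ms/bit

b = (RT₂ − RT₁)/(log₂ n₂ − log₂ n₁) = (735 − 475)/(4 − 2) = 130 ms/bit.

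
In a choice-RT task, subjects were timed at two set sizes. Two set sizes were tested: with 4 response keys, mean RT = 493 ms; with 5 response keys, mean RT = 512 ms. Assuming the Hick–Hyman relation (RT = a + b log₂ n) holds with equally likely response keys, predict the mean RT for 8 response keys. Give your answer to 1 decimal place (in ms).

Solve the two-equation system in a and b:
  b = (512 − 493) / (log₂ 5 − log₂ 4) = 19 / (2.3219 − 2) = 59.019 ms/bit
  a = 493 − 59.019 × 2 = 374.961 ms
Then RT(8) = 374.961 + 59.019 × log₂ 8 = 374.961 + 59.019 × 3 ≈ 552.019 ms.

552.0 ms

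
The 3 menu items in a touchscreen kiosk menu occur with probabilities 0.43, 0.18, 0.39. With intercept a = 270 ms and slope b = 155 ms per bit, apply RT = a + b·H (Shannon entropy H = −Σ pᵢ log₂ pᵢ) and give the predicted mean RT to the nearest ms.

Entropy contributions −pᵢ log₂ pᵢ: 0.5236, 0.4453, 0.5298; sum H = 1.4987 bits.
RT = a + bH = 270 + 155·1.4987 = 502.29 ms.

502 ms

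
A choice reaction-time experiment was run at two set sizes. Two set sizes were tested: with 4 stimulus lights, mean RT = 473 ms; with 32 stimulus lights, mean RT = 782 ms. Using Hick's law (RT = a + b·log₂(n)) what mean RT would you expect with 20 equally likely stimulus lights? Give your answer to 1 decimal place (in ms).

Solve the two-equation system in a and b:
  b = (782 − 473) / (log₂ 32 − log₂ 4) = 309 / (5 − 2) = 103.000 ms/bit
  a = 473 − 103.000 × 2 = 267.000 ms
Then RT(20) = 267.000 + 103.000 × log₂ 20 = 267.000 + 103.000 × 4.3219 ≈ 712.159 ms.

712.2 ms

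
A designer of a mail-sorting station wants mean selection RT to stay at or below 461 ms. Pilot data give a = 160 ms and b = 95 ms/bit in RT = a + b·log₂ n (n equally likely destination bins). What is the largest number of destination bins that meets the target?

8

Set 160 + 95·log₂ n ≤ 461 → log₂ n ≤ (461 − 160)/95 = 3.1684.
So n ≤ 2^3.1684 = 8.991; the largest integer n is 8.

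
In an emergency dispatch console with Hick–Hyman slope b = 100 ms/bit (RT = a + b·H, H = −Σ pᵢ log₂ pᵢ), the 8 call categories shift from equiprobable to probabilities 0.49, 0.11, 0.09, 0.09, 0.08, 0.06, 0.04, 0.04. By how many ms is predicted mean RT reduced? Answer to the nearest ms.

61 ms

The RT saving is b·ΔH. Equiprobable H₀ = log₂(8) = 3.0000 bits; with the given probabilities H = 2.3864 bits.
b·(H₀ − H) = 100 × (3.0000 − 2.3864) = 61.36 ms.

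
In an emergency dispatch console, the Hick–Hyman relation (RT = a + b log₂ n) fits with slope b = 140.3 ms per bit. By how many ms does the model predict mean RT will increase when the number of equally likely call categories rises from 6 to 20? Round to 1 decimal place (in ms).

The intercept a cancels: ΔRT = b·(log₂ n₂ − log₂ n₁) = b·log₂(n₂/n₁).
log₂(20) − log₂(6) = 4.3219 − 2.5850 = 1.7370.
ΔRT = 140.3 × 1.7370 = 243.696 ms.

243.7 ms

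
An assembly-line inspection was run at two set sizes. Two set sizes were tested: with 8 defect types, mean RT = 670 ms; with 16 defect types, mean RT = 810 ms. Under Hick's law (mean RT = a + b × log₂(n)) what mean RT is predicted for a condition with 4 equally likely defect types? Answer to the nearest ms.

With log₂ n on the abscissa the relation is linear; from the two conditions:
  b = (810 − 670) / (log₂ 16 − log₂ 8) = 140 / (4 − 3) = 140 ms/bit
  a = 670 − 140 × 3 = 250 ms
Then RT(4) = 250 + 140 × log₂ 4 = 250 + 140 × 2 ≈ 530.000 ms.

530 ms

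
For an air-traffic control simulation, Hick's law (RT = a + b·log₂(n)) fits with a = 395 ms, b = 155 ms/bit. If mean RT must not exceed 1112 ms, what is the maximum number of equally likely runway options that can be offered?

24

Set 395 + 155·log₂ n ≤ 1112 → log₂ n ≤ (1112 − 395)/155 = 4.6258.
So n ≤ 2^4.6258 = 24.689; the largest integer n is 24.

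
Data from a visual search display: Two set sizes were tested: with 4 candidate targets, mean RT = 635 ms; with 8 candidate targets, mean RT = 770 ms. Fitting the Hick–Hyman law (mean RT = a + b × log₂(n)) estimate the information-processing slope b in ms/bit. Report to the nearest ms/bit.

135 ms/bit

b = (RT₂ − RT₁)/(log₂ n₂ − log₂ n₁) = (770 − 635)/(3 − 2) = 135 ms/bit.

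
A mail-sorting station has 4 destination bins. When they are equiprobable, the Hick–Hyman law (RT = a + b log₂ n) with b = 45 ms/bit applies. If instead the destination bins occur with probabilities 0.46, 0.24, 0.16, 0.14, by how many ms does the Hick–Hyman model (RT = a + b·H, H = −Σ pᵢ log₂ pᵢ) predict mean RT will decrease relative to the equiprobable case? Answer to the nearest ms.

Equiprobable entropy H₀ = log₂ 4 = 2.0000 bits.
Skewed entropy H = −Σ pᵢ log₂ pᵢ = 1.8296 bits.
ΔRT = b·(H₀ − H) = 45 × 0.1704 = 7.67 ms.

8 ms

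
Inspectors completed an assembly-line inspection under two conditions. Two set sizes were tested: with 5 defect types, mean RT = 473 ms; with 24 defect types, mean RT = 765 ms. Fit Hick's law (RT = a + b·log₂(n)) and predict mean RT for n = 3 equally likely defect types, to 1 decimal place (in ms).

377.9 ms

Solve the two-equation system in a and b:
  b = (765 − 473) / (log₂ 24 − log₂ 5) = 292 / (4.5850 − 2.3219) = 129.030 ms/bit
  a = 473 − 129.030 × 2.3219 = 173.401 ms
Then RT(3) = 173.401 + 129.030 × log₂ 3 = 173.401 + 129.030 × 1.5850 ≈ 377.909 ms.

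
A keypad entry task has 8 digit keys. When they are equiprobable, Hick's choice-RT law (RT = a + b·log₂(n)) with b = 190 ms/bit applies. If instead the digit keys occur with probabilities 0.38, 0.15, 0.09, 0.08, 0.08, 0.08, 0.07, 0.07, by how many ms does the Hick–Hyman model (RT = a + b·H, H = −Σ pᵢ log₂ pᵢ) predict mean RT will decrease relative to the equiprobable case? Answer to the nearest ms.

64 ms

Equiprobable entropy H₀ = log₂ 8 = 3.0000 bits.
Skewed entropy H = −Σ pᵢ log₂ pᵢ = 2.6653 bits.
ΔRT = b·(H₀ − H) = 190 × 0.3347 = 63.60 ms.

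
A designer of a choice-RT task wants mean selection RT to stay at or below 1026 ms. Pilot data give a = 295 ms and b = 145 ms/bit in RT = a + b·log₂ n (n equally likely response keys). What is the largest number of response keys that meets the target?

Information budget: (1026 − 295)/145 = 5.0414 bits, so n ≤ 2^5.0414 = 32.931 → at most 32.

32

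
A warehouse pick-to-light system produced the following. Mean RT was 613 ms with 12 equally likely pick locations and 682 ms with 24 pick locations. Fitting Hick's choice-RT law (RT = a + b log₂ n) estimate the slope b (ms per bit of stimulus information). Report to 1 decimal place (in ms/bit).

69.0 ms/bit

The slope on a log₂ axis is (682 − 613) / (4.5850 − 3.5850) = 69.000 ms/bit.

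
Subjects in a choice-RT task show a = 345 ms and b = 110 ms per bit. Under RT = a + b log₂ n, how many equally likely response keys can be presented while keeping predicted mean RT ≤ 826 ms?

20

110·log₂ n ≤ 826 − 345 = 481, giving log₂ n ≤ 4.3727 and n ≤ 20.717. The largest whole number is 20.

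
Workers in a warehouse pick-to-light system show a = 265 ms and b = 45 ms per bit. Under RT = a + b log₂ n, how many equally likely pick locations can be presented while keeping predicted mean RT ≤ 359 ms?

45·log₂ n ≤ 359 − 265 = 94, giving log₂ n ≤ 2.0889 and n ≤ 4.254. The largest whole number is 4.

4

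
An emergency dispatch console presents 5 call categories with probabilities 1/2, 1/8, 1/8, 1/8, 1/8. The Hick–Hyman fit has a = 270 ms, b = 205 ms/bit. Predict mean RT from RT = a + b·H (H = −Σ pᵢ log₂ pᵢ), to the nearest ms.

680 ms

Each term −pᵢ log₂ pᵢ: 0.5·1 + 0.125·3 + 0.125·3 + 0.125·3 + 0.125·3; summed, H = 2.000 bits.
Mean RT = a + bH = 270 + 205·2.000 = 680.00 ms.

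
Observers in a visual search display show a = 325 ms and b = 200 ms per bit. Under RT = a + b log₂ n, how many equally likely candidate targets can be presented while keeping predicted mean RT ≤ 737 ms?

Information budget: (737 − 325)/200 = 2.0600 bits, so n ≤ 2^2.0600 = 4.170 → at most 4.

4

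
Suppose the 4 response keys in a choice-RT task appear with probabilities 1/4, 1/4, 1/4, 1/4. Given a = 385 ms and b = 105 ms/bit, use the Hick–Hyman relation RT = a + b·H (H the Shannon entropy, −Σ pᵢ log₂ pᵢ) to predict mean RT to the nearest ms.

Each term −pᵢ log₂ pᵢ: 0.25·2 + 0.25·2 + 0.25·2 + 0.25·2; summed, H = 2.000 bits.
Mean RT = a + bH = 385 + 105·2.000 = 595.00 ms.

595 ms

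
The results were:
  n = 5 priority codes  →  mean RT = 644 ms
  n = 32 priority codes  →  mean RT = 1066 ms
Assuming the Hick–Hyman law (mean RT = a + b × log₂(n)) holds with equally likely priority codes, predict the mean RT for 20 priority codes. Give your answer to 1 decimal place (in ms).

959.2 ms

With log₂ n on the abscissa the relation is linear; from the two conditions:
  b = (1066 − 644) / (log₂ 32 − log₂ 5) = 422 / (5 − 2.3219) = 157.576 ms/bit
  a = 644 − 157.576 × 2.3219 = 278.120 ms
Then RT(20) = 278.120 + 157.576 × log₂ 20 = 278.120 + 157.576 × 4.3219 ≈ 959.152 ms.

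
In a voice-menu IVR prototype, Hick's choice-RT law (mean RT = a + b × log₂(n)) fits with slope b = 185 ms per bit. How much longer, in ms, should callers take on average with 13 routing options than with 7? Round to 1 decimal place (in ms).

The intercept a cancels: ΔRT = b·(log₂ n₂ − log₂ n₁) = b·log₂(n₂/n₁).
log₂(13) − log₂(7) = 3.7004 − 2.8074 = 0.8931.
ΔRT = 185 × 0.8931 = 165.221 ms.

165.2 ms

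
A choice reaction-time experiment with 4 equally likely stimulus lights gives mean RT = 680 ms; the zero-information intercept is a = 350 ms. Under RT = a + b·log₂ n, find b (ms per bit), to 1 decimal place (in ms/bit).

165.0 ms/bit

b = (680 − 350) / log₂(4) = 330 / 2 = 165.000 ms/bit.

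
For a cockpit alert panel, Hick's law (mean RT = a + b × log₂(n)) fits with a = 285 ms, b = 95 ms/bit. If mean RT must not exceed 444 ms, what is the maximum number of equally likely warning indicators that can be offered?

95·log₂ n ≤ 444 − 285 = 159, giving log₂ n ≤ 1.6737 and n ≤ 3.190. The largest whole number is 3.

3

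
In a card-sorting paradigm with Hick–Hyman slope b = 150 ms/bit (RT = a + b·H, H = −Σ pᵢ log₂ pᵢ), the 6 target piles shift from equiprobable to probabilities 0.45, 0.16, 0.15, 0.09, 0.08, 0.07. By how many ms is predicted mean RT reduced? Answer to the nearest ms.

The RT saving is b·ΔH. Equiprobable H₀ = log₂(6) = 2.5850 bits; with the given probabilities H = 2.2247 bits.
b·(H₀ − H) = 150 × (2.5850 − 2.2247) = 54.04 ms.

54 ms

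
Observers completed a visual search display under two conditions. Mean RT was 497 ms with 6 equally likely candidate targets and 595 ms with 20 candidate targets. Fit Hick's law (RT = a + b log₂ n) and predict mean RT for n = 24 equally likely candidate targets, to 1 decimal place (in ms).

RT is linear in log₂ n, so two points fix the line:
  b = (595 − 497) / (log₂ 20 − log₂ 6) = 98 / (4.3219 − 2.5850) = 56.420 ms/bit
  a = 497 − 56.420 × 2.5850 = 351.156 ms
Then RT(24) = 351.156 + 56.420 × log₂ 24 = 351.156 + 56.420 × 4.5850 ≈ 609.840 ms.

609.8 ms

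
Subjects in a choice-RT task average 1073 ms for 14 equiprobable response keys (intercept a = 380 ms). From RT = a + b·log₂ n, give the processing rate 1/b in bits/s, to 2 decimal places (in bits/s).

b = (1073 − 380)/log₂ 14 = 693/3.8074 = 182.016 ms per bit = 0.18202 s/bit; the reciprocal is 5.494 bits/s.

5.49 bits/s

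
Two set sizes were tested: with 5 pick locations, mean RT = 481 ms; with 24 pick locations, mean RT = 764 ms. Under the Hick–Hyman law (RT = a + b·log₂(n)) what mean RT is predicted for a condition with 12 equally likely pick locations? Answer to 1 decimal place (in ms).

With log₂ n on the abscissa the relation is linear; from the two conditions:
  b = (764 − 481) / (log₂ 24 − log₂ 5) = 283 / (4.5850 − 2.3219) = 125.053 ms/bit
  a = 481 − 125.053 × 2.3219 = 190.635 ms
Then RT(12) = 190.635 + 125.053 × log₂ 12 = 190.635 + 125.053 × 3.5850 ≈ 638.947 ms.

638.9 ms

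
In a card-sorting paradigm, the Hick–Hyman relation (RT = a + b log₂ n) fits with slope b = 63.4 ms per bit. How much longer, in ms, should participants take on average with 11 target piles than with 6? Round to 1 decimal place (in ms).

55.4 ms

Only the slope matters, since a is common to both: ΔRT = b·log₂(n₂/n₁).
log₂(11) − log₂(6) = 3.4594 − 2.5850 = 0.8745.
ΔRT = 63.4 × 0.8745 = 55.441 ms.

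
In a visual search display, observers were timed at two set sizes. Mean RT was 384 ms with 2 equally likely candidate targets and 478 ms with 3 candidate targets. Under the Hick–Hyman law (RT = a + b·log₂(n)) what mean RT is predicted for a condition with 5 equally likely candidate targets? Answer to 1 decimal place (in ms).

Fit slope and intercept:
  b = (478 − 384) / (log₂ 3 − log₂ 2) = 94 / (1.5850 − 1) = 160.694 ms/bit
  a = 384 − 160.694 × 1 = 223.306 ms
Then RT(5) = 223.306 + 160.694 × log₂ 5 = 223.306 + 160.694 × 2.3219 ≈ 596.426 ms.

596.4 ms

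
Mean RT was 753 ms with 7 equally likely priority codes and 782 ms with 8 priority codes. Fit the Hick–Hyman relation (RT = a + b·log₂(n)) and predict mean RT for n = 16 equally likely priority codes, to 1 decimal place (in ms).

932.5 ms

Fit slope and intercept:
  b = (782 − 753) / (log₂ 8 − log₂ 7) = 29 / (3 − 2.8074) = 150.536 ms/bit
  a = 753 − 150.536 × 2.8074 = 330.392 ms
Then RT(16) = 330.392 + 150.536 × log₂ 16 = 330.392 + 150.536 × 4 ≈ 932.536 ms.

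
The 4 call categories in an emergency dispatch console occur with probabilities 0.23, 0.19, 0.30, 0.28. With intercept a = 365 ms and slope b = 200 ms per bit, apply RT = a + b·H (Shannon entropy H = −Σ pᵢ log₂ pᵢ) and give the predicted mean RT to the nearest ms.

Entropy contributions −pᵢ log₂ pᵢ: 0.4877, 0.4552, 0.5211, 0.5142; sum H = 1.9782 bits.
RT = a + bH = 365 + 200·1.9782 = 760.64 ms.

761 ms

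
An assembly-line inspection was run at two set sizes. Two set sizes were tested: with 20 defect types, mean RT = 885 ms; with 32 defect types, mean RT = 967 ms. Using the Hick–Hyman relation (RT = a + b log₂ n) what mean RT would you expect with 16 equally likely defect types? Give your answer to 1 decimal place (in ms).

846.1 ms

With log₂ n on the abscissa the relation is linear; from the two conditions:
  b = (967 − 885) / (log₂ 32 − log₂ 20) = 82 / (5 − 4.3219) = 120.931 ms/bit
  a = 885 − 120.931 × 4.3219 = 362.344 ms
Then RT(16) = 362.344 + 120.931 × log₂ 16 = 362.344 + 120.931 × 4 ≈ 846.069 ms.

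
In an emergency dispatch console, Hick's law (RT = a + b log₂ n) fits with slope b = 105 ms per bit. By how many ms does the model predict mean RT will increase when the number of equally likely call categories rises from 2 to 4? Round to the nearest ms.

The intercept a cancels: ΔRT = b·(log₂ n₂ − log₂ n₁) = b·log₂(n₂/n₁).
log₂(4) − log₂(2) = log₂(4/2) = log₂(2) = 1.
ΔRT = 105 × 1.0000 = 105.000 ms.

105 ms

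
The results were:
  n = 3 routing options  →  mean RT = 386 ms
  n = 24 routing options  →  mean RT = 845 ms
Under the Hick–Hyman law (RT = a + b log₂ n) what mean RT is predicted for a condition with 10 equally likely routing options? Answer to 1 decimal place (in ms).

Fit slope and intercept:
  b = (845 − 386) / (log₂ 24 − log₂ 3) = 459 / (4.5850 − 1.5850) = 153.000 ms/bit
  a = 386 − 153.000 × 1.5850 = 143.501 ms
Then RT(10) = 143.501 + 153.000 × log₂ 10 = 143.501 + 153.000 × 3.3219 ≈ 651.756 ms.

651.8 ms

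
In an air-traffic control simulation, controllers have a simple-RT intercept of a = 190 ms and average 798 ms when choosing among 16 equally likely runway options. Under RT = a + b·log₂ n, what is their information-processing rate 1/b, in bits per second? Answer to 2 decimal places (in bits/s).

b = (798 − 190)/log₂ 16 = 608/4 = 152.000 ms per bit = 0.15200 s/bit; the reciprocal is 6.579 bits/s.

6.58 bits/s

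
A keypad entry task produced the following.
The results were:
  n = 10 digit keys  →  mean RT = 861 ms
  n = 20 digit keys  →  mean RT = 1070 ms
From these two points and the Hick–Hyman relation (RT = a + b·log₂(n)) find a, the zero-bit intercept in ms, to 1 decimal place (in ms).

Slope: b = (1070 − 861) / (log₂ 20 − log₂ 10) = 209/1.0000 = 209.000 ms/bit.
a = RT₁ − b·log₂ n₁ = 861 − 209.000 × 3.3219 = 166.717 ms.

166.7 ms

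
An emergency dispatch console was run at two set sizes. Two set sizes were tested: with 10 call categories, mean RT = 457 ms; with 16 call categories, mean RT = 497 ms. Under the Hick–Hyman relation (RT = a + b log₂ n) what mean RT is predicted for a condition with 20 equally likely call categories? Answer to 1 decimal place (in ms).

Solve the two-equation system in a and b:
  b = (497 − 457) / (log₂ 16 − log₂ 10) = 40 / (4 − 3.3219) = 58.991 ms/bit
  a = 457 − 58.991 × 3.3219 = 261.037 ms
Then RT(20) = 261.037 + 58.991 × log₂ 20 = 261.037 + 58.991 × 4.3219 ≈ 515.991 ms.

516.0 ms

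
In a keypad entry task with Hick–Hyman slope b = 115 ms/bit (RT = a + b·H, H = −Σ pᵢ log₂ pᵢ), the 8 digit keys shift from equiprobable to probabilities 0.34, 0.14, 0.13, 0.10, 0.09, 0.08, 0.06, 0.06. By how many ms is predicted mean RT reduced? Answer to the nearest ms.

31 ms

Equiprobable entropy H₀ = log₂ 8 = 3.0000 bits.
Skewed entropy H = −Σ pᵢ log₂ pᵢ = 2.7324 bits.
ΔRT = b·(H₀ − H) = 115 × 0.2676 = 30.78 ms.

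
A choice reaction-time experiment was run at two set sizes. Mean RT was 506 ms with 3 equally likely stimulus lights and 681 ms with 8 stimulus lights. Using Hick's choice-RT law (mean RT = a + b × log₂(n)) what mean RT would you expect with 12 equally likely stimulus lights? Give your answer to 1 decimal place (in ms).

753.3 ms

With log₂ n on the abscissa the relation is linear; from the two conditions:
  b = (681 − 506) / (log₂ 8 − log₂ 3) = 175 / (3 − 1.5850) = 123.672 ms/bit
  a = 506 − 123.672 × 1.5850 = 309.985 ms
Then RT(12) = 309.985 + 123.672 × log₂ 12 = 309.985 + 123.672 × 3.5850 ≈ 753.343 ms.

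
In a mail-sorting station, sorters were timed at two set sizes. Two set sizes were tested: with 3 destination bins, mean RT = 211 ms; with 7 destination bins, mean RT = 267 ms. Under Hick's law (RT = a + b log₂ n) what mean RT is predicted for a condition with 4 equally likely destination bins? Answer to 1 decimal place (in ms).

230.0 ms

RT is linear in log₂ n, so two points fix the line:
  b = (267 − 211) / (log₂ 7 − log₂ 3) = 56 / (2.8074 − 1.5850) = 45.812 ms/bit
  a = 211 − 45.812 × 1.5850 = 138.390 ms
Then RT(4) = 138.390 + 45.812 × log₂ 4 = 138.390 + 45.812 × 2 ≈ 230.014 ms.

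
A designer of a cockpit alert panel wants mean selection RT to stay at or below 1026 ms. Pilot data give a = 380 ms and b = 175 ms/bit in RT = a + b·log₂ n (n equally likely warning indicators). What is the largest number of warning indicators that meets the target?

Information budget: (1026 − 380)/175 = 3.6914 bits, so n ≤ 2^3.6914 = 12.919 → at most 12.

12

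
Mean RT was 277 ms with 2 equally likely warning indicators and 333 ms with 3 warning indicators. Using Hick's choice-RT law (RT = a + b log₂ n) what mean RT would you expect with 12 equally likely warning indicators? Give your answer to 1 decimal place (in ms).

524.5 ms

With log₂ n on the abscissa the relation is linear; from the two conditions:
  b = (333 − 277) / (log₂ 3 − log₂ 2) = 56 / (1.5850 − 1) = 95.733 ms/bit
  a = 277 − 95.733 × 1 = 181.267 ms
Then RT(12) = 181.267 + 95.733 × log₂ 12 = 181.267 + 95.733 × 3.5850 ≈ 524.465 ms.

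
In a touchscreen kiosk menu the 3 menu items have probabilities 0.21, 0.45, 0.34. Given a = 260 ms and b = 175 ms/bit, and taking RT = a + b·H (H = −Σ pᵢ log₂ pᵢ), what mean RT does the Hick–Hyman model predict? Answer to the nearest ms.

526 ms

H = 0.21·log₂(1/0.21) + 0.45·log₂(1/0.45) + 0.34·log₂(1/0.34) = 1.5204 bits.
RT = 260 + 175 × 1.5204 = 526.07 ms.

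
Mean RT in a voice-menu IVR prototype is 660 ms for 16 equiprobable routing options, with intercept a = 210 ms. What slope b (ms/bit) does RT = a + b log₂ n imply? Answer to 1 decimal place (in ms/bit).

log₂(16) = 4 bits.
b = (RT − a)/log₂ n = (660 − 210) / 4 = 112.500 ms/bit.

112.5 ms/bit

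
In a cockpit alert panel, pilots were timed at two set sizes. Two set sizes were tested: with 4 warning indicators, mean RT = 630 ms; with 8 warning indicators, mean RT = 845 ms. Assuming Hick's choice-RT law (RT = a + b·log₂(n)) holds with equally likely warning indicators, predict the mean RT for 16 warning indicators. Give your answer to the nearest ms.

Fit slope and intercept:
  b = (845 − 630) / (log₂ 8 − log₂ 4) = 215 / (3 − 2) = 215 ms/bit
  a = 630 − 215 × 2 = 200 ms
Then RT(16) = 200 + 215 × log₂ 16 = 200 + 215 × 4 ≈ 1060.000 ms.

1060 ms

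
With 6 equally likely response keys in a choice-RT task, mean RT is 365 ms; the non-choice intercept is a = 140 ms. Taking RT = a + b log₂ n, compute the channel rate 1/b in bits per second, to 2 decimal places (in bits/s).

11.49 bits/s

b = (365 − 140)/log₂ 6 = 225/2.5850 = 87.042 ms per bit = 0.08704 s/bit; the reciprocal is 11.489 bits/s.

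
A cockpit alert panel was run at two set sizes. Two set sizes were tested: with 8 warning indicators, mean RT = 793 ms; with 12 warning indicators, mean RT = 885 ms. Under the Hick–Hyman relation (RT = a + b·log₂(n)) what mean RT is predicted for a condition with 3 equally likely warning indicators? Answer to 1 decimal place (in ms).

570.4 ms

Solve the two-equation system in a and b:
  b = (885 − 793) / (log₂ 12 − log₂ 8) = 92 / (3.5850 − 3) = 157.275 ms/bit
  a = 793 − 157.275 × 3 = 321.175 ms
Then RT(3) = 321.175 + 157.275 × log₂ 3 = 321.175 + 157.275 × 1.5850 ≈ 570.450 ms.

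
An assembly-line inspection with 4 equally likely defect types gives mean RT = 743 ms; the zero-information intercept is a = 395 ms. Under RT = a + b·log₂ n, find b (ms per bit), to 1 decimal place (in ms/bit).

4 alternatives carry log₂ 4 = 2 bits; the choice cost is 743 − 395 = 348 ms, so b = 348/2 = 174.000 ms/bit.

174.0 ms/bit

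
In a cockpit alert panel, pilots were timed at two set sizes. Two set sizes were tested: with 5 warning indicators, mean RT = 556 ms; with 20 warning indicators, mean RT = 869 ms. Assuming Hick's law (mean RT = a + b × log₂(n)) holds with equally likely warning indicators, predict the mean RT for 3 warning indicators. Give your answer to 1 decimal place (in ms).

440.7 ms

Solve the two-equation system in a and b:
  b = (869 − 556) / (log₂ 20 − log₂ 5) = 313 / (4.3219 − 2.3219) = 156.500 ms/bit
  a = 556 − 156.500 × 2.3219 = 192.618 ms
Then RT(3) = 192.618 + 156.500 × log₂ 3 = 192.618 + 156.500 × 1.5850 ≈ 440.665 ms.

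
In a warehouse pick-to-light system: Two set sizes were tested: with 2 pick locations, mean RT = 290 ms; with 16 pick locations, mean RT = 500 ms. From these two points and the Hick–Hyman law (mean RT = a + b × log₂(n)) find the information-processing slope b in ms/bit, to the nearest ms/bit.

70 ms/bit

The slope on a log₂ axis is (500 − 290) / (4 − 1) = 70 ms/bit.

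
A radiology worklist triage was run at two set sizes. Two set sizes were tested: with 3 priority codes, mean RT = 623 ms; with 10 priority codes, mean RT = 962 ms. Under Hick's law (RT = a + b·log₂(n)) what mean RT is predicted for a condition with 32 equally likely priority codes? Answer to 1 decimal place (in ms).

1289.5 ms

Solve the two-equation system in a and b:
  b = (962 − 623) / (log₂ 10 − log₂ 3) = 339 / (3.3219 − 1.5850) = 195.168 ms/bit
  a = 623 − 195.168 × 1.5850 = 313.666 ms
Then RT(32) = 313.666 + 195.168 × log₂ 32 = 313.666 + 195.168 × 5 ≈ 1289.506 ms.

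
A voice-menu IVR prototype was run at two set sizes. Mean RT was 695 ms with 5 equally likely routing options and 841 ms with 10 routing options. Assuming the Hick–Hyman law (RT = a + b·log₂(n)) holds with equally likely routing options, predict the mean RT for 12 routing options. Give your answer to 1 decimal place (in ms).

RT is linear in log₂ n, so two points fix the line:
  b = (841 − 695) / (log₂ 10 − log₂ 5) = 146 / (3.3219 − 2.3219) = 146.000 ms/bit
  a = 695 − 146.000 × 2.3219 = 355.998 ms
Then RT(12) = 355.998 + 146.000 × log₂ 12 = 355.998 + 146.000 × 3.5850 ≈ 879.403 ms.

879.4 ms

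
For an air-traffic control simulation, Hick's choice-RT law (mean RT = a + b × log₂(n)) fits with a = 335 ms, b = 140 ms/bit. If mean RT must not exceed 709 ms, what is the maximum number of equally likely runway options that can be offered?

6

Set 335 + 140·log₂ n ≤ 709 → log₂ n ≤ (709 − 335)/140 = 2.6714.
So n ≤ 2^2.6714 = 6.371; the largest integer n is 6.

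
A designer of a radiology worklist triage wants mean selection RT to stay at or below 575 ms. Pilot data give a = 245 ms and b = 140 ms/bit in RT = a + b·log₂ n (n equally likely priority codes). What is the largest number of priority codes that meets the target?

Information budget: (575 − 245)/140 = 2.3571 bits, so n ≤ 2^2.3571 = 5.124 → at most 5.

5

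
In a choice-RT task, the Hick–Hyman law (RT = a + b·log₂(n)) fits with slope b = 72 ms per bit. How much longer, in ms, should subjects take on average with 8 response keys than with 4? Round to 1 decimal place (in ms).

72.0 ms

ΔRT = (a + b log₂ n₂) − (a + b log₂ n₁) = b·(log₂ n₂ − log₂ n₁).
log₂(8) − log₂(4) = log₂(8/4) = log₂(2) = 1.
ΔRT = 72 × 1.0000 = 72.000 ms.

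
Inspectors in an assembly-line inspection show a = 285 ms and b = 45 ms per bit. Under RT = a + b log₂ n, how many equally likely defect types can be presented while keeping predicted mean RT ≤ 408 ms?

45·log₂ n ≤ 408 − 285 = 123, giving log₂ n ≤ 2.7333 and n ≤ 6.650. The largest whole number is 6.

6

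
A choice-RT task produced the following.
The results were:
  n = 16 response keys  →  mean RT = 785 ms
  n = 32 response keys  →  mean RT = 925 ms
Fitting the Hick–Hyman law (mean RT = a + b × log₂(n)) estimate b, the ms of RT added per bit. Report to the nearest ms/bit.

140 ms/bit

The slope on a log₂ axis is (925 − 785) / (5 − 4) = 140 ms/bit.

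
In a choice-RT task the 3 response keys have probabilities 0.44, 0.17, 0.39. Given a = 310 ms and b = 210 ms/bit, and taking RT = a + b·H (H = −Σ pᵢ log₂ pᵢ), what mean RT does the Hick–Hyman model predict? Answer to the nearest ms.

H = 0.44·log₂(1/0.44) + 0.17·log₂(1/0.17) + 0.39·log₂(1/0.39) = 1.4855 bits.
RT = 310 + 210 × 1.4855 = 621.96 ms.

622 ms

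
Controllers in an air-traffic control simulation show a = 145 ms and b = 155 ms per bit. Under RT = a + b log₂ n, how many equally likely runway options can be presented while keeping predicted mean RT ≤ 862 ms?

Information budget: (862 − 145)/155 = 4.6258 bits, so n ≤ 2^4.6258 = 24.689 → at most 24.

24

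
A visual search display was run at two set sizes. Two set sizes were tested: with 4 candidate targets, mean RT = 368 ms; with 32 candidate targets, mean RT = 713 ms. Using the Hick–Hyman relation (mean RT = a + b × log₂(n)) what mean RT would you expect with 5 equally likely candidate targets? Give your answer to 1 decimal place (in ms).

405.0 ms

With log₂ n on the abscissa the relation is linear; from the two conditions:
  b = (713 − 368) / (log₂ 32 − log₂ 4) = 345 / (5 − 2) = 115.000 ms/bit
  a = 368 − 115.000 × 2 = 138.000 ms
Then RT(5) = 138.000 + 115.000 × log₂ 5 = 138.000 + 115.000 × 2.3219 ≈ 405.022 ms.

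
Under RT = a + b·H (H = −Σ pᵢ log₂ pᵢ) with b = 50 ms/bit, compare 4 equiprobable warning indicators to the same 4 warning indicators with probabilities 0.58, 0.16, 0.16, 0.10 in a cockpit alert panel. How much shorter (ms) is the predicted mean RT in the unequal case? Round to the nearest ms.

18 ms

The RT saving is b·ΔH. Equiprobable H₀ = log₂(4) = 2.0000 bits; with the given probabilities H = 1.6340 bits.
b·(H₀ − H) = 50 × (2.0000 − 1.6340) = 18.30 ms.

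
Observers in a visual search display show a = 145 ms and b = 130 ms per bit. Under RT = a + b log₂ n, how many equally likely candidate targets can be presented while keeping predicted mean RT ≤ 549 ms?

8

Information budget: (549 − 145)/130 = 3.1077 bits, so n ≤ 2^3.1077 = 8.620 → at most 8.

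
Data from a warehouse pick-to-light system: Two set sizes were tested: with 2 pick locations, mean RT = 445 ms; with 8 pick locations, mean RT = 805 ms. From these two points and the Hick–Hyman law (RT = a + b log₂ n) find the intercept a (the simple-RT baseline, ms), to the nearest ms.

Slope: b = (805 − 445) / (log₂ 8 − log₂ 2) = 360/2.0000 = 180 ms/bit.
a = RT₁ − b·log₂ n₁ = 445 − 180 × 1 = 265.000 ms.

265 ms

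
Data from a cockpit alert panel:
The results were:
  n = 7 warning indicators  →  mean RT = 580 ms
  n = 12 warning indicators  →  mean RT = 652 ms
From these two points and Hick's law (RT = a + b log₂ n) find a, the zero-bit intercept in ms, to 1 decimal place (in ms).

320.1 ms

b = (RT₂ − RT₁)/(log₂ n₂ − log₂ n₁) = (652 − 580)/(3.5850 − 2.8074) = 92.592 ms/bit.
Intercept: a = 580 − 92.592·log₂(7) = 320.062 ms.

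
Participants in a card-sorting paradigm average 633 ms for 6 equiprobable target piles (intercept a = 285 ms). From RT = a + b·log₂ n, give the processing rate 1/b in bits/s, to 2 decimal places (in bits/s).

7.43 bits/s

b = (633 − 285)/log₂ 6 = 348/2.5850 = 134.625 ms per bit = 0.13462 s/bit; the reciprocal is 7.428 bits/s.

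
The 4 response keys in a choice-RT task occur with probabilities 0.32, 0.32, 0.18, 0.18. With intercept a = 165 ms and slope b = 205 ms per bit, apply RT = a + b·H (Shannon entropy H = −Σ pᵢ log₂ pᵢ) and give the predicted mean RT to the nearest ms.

563 ms

Entropy contributions −pᵢ log₂ pᵢ: 0.5260, 0.5260, 0.4453, 0.4453; sum H = 1.9427 bits.
RT = a + bH = 165 + 205·1.9427 = 563.25 ms.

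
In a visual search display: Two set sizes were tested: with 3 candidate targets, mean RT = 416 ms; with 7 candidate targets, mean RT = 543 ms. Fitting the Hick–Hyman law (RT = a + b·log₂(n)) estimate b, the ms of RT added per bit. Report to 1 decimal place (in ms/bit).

b = (RT₂ − RT₁)/(log₂ n₂ − log₂ n₁) = (543 − 416)/(2.8074 − 1.5850) = 103.895 ms/bit.

103.9 ms/bit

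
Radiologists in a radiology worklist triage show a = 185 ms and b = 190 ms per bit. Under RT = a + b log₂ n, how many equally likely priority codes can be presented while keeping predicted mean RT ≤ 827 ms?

10

190·log₂ n ≤ 827 − 185 = 642, giving log₂ n ≤ 3.3789 and n ≤ 10.403. The largest whole number is 10.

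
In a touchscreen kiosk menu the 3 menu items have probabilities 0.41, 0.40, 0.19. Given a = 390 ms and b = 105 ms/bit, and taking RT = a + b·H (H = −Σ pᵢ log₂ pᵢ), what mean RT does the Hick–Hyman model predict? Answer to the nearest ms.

549 ms

Entropy contributions −pᵢ log₂ pᵢ: 0.5274, 0.5288, 0.4552; sum H = 1.5114 bits.
RT = a + bH = 390 + 105·1.5114 = 548.70 ms.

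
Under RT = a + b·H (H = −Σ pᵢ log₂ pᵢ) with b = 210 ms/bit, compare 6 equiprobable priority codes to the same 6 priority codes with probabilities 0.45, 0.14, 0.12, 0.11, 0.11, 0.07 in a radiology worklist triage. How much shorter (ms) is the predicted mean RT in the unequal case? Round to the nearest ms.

The RT saving is b·ΔH. Equiprobable H₀ = log₂(6) = 2.5850 bits; with the given probabilities H = 2.2517 bits.
b·(H₀ − H) = 210 × (2.5850 − 2.2517) = 69.98 ms.

70 ms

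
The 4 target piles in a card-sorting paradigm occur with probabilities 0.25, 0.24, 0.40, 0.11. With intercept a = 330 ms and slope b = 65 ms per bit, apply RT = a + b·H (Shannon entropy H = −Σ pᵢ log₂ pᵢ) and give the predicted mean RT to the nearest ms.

Entropy contributions −pᵢ log₂ pᵢ: 0.5000, 0.4941, 0.5288, 0.3503; sum H = 1.8732 bits.
RT = a + bH = 330 + 65·1.8732 = 451.76 ms.

452 ms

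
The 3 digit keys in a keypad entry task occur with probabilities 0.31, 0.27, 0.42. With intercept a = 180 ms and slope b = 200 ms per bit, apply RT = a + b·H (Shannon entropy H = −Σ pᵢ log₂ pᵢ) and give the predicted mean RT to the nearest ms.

492 ms

H = 0.31·log₂(1/0.31) + 0.27·log₂(1/0.27) + 0.42·log₂(1/0.42) = 1.5595 bits.
RT = 180 + 200 × 1.5595 = 491.89 ms.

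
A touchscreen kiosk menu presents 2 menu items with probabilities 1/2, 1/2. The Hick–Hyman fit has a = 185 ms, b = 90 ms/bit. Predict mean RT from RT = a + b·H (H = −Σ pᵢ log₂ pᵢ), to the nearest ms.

Each term −pᵢ log₂ pᵢ: 0.5·1 + 0.5·1; summed, H = 1.000 bits.
Mean RT = a + bH = 185 + 90·1.000 = 275.00 ms.

275 ms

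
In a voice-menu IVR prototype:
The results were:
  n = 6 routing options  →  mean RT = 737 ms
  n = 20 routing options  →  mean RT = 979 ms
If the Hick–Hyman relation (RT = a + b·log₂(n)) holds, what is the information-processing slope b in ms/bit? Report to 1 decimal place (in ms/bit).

b = (RT₂ − RT₁)/(log₂ n₂ − log₂ n₁) = (979 − 737)/(4.3219 − 2.5850) = 139.323 ms/bit.

139.3 ms/bit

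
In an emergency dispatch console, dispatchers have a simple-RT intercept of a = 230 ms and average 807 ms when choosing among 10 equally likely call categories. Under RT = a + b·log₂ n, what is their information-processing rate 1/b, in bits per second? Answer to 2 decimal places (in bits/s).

Choice component = 807 − 230 = 577 ms over log₂(10) = 3.3219 bits.
b = 577 / 3.3219 = 173.694 ms/bit, so 1/b = 5.757 bits/s.

5.76 bits/s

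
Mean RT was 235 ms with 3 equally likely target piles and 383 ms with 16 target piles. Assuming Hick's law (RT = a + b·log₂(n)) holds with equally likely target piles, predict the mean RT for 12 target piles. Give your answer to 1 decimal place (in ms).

357.6 ms

Fit slope and intercept:
  b = (383 − 235) / (log₂ 16 − log₂ 3) = 148 / (4 − 1.5850) = 61.283 ms/bit
  a = 235 − 61.283 × 1.5850 = 137.869 ms
Then RT(12) = 137.869 + 61.283 × log₂ 12 = 137.869 + 61.283 × 3.5850 ≈ 357.565 ms.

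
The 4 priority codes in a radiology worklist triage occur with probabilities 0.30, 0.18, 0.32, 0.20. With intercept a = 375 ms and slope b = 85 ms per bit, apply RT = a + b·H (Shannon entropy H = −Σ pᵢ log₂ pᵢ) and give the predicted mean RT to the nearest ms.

541 ms

H = 0.30·log₂(1/0.30) + 0.18·log₂(1/0.18) + 0.32·log₂(1/0.32) + 0.20·log₂(1/0.20) = 1.9568 bits.
RT = 375 + 85 × 1.9568 = 541.33 ms.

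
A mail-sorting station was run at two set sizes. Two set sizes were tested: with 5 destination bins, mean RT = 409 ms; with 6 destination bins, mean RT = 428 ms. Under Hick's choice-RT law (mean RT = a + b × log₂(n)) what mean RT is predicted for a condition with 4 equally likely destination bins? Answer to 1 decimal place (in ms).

385.7 ms

Fit slope and intercept:
  b = (428 − 409) / (log₂ 6 − log₂ 5) = 19 / (2.5850 − 2.3219) = 72.234 ms/bit
  a = 409 − 72.234 × 2.3219 = 241.278 ms
Then RT(4) = 241.278 + 72.234 × log₂ 4 = 241.278 + 72.234 × 2 ≈ 385.746 ms.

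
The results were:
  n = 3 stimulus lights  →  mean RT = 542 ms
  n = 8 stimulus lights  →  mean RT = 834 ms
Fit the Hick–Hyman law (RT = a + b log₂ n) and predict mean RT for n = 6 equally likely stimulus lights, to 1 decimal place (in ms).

748.4 ms

Solve the two-equation system in a and b:
  b = (834 − 542) / (log₂ 8 − log₂ 3) = 292 / (3 − 1.5850) = 206.355 ms/bit
  a = 542 − 206.355 × 1.5850 = 214.935 ms
Then RT(6) = 214.935 + 206.355 × log₂ 6 = 214.935 + 206.355 × 2.5850 ≈ 748.355 ms.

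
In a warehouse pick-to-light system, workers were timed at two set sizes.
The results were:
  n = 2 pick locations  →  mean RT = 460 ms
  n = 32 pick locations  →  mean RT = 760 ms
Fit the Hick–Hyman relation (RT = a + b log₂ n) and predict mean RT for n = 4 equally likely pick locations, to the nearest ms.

With log₂ n on the abscissa the relation is linear; from the two conditions:
  b = (760 − 460) / (log₂ 32 − log₂ 2) = 300 / (5 − 1) = 75 ms/bit
  a = 460 − 75 × 1 = 385 ms
Then RT(4) = 385 + 75 × log₂ 4 = 385 + 75 × 2 ≈ 535.000 ms.

535 ms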